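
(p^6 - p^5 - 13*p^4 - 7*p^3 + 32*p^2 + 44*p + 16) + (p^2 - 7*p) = p^6 - p^5 - 13*p^4 - 7*p^3 + 33*p^2 + 37*p + 16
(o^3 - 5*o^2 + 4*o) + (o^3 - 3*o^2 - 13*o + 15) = 2*o^3 - 8*o^2 - 9*o + 15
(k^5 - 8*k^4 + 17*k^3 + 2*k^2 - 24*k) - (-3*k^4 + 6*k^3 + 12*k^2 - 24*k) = k^5 - 5*k^4 + 11*k^3 - 10*k^2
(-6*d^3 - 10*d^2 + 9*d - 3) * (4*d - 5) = -24*d^4 - 10*d^3 + 86*d^2 - 57*d + 15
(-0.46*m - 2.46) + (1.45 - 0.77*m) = -1.23*m - 1.01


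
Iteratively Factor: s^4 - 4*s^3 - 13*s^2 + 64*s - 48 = (s + 4)*(s^3 - 8*s^2 + 19*s - 12) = (s - 4)*(s + 4)*(s^2 - 4*s + 3) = (s - 4)*(s - 1)*(s + 4)*(s - 3)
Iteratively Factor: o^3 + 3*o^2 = (o)*(o^2 + 3*o) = o^2*(o + 3)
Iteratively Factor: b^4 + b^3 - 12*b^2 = (b)*(b^3 + b^2 - 12*b) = b*(b - 3)*(b^2 + 4*b) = b*(b - 3)*(b + 4)*(b)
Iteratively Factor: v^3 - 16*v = (v - 4)*(v^2 + 4*v) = (v - 4)*(v + 4)*(v)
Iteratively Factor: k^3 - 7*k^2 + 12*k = (k - 3)*(k^2 - 4*k) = (k - 4)*(k - 3)*(k)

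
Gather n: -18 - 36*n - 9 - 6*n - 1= -42*n - 28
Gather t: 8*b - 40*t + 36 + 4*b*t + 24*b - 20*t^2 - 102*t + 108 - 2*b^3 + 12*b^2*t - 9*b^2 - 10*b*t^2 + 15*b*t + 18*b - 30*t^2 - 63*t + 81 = -2*b^3 - 9*b^2 + 50*b + t^2*(-10*b - 50) + t*(12*b^2 + 19*b - 205) + 225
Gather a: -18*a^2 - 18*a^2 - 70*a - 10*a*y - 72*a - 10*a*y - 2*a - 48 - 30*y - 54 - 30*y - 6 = -36*a^2 + a*(-20*y - 144) - 60*y - 108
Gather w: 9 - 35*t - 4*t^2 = -4*t^2 - 35*t + 9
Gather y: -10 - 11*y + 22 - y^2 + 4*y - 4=-y^2 - 7*y + 8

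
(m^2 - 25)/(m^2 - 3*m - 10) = (m + 5)/(m + 2)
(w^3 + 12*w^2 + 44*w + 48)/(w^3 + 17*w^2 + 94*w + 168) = (w + 2)/(w + 7)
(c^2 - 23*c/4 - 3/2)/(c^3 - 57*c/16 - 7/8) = 4*(c - 6)/(4*c^2 - c - 14)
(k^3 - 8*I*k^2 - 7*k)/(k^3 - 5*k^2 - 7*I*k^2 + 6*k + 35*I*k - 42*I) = k*(k - I)/(k^2 - 5*k + 6)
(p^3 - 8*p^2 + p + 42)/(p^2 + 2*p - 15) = (p^2 - 5*p - 14)/(p + 5)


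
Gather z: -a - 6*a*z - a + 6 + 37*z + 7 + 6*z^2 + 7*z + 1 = -2*a + 6*z^2 + z*(44 - 6*a) + 14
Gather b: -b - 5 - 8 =-b - 13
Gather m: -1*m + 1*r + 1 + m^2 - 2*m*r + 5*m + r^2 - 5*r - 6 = m^2 + m*(4 - 2*r) + r^2 - 4*r - 5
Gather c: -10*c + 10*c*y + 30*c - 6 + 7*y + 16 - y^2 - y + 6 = c*(10*y + 20) - y^2 + 6*y + 16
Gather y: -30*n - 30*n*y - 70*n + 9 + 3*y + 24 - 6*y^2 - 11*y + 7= -100*n - 6*y^2 + y*(-30*n - 8) + 40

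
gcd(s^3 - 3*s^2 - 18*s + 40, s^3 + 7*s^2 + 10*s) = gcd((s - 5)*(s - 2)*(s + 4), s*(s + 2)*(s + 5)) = 1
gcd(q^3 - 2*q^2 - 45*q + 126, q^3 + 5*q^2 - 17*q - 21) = q^2 + 4*q - 21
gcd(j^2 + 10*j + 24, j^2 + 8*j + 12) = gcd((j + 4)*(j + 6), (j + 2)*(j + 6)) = j + 6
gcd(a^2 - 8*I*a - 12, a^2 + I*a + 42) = a - 6*I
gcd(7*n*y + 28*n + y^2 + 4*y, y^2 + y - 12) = y + 4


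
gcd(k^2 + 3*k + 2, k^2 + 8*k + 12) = k + 2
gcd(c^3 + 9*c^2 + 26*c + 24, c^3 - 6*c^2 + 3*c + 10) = 1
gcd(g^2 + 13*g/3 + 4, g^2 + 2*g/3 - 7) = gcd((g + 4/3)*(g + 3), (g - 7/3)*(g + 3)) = g + 3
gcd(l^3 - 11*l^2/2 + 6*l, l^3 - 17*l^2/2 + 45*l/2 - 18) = l^2 - 11*l/2 + 6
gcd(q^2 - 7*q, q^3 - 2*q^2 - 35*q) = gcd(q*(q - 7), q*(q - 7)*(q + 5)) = q^2 - 7*q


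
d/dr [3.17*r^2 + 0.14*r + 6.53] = 6.34*r + 0.14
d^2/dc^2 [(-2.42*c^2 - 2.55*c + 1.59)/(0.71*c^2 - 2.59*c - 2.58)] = (-11.471186*c^3 - 21.788622*c^2 - 45.569646*c + 29.019126)/(0.357911*c^6 - 3.916857*c^5 + 10.386519*c^4 + 11.092193*c^3 - 37.742562*c^2 - 51.720228*c - 17.173512)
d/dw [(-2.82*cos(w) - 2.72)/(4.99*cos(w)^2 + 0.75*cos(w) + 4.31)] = (-14.0718*cos(w)^2 - 27.1456*cos(w) + 10.1142)*sin(w)/(24.9001*cos(w)^4 + 7.485*cos(w)^3 + 43.5763*cos(w)^2 + 6.465*cos(w) + 18.5761)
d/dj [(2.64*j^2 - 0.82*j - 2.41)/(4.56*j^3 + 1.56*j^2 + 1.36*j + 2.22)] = (-12.0384*j^4 + 7.4784*j^3 + 37.8384*j^2 + 19.2408*j + 1.4572)/(20.7936*j^6 + 14.2272*j^5 + 14.8368*j^4 + 24.4896*j^3 + 8.776*j^2 + 6.0384*j + 4.9284)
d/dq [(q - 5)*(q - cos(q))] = q + (q - 5)*(sin(q) + 1) - cos(q)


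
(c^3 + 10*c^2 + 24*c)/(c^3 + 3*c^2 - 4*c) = (c + 6)/(c - 1)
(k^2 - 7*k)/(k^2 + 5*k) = (k - 7)/(k + 5)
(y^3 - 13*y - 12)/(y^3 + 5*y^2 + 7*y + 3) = (y - 4)/(y + 1)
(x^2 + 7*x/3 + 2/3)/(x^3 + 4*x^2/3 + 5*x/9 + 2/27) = 9*(x + 2)/(9*x^2 + 9*x + 2)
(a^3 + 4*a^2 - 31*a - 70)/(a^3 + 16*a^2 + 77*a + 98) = (a - 5)/(a + 7)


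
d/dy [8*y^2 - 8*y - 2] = 16*y - 8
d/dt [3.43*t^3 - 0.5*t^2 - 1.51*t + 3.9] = 10.29*t^2 - 1.0*t - 1.51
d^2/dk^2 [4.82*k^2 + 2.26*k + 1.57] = 9.64000000000000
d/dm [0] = 0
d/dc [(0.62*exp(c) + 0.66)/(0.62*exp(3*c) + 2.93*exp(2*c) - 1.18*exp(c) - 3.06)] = (-(0.62*exp(c) + 0.66)*(1.86*exp(2*c) + 5.86*exp(c) - 1.18) + 0.3844*exp(3*c) + 1.8166*exp(2*c) - 0.7316*exp(c) - 1.8972)*exp(c)/(0.62*exp(3*c) + 2.93*exp(2*c) - 1.18*exp(c) - 3.06)^2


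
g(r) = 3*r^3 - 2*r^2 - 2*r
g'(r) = 9*r^2 - 4*r - 2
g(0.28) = -0.65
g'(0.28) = -2.41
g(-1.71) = -17.43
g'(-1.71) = 31.16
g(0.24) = -0.55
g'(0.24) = -2.44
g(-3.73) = -176.05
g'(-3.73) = 138.14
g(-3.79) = -184.47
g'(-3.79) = 142.44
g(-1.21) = -5.82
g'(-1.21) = 16.02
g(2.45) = 27.21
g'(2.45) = 42.22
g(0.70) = -1.35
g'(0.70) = -0.39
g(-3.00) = -93.00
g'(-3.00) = 91.00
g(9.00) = 2007.00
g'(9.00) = 691.00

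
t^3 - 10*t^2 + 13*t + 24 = (t - 8)*(t - 3)*(t + 1)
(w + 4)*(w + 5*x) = w^2 + 5*w*x + 4*w + 20*x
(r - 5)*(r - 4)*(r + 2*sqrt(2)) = r^3 - 9*r^2 + 2*sqrt(2)*r^2 - 18*sqrt(2)*r + 20*r + 40*sqrt(2)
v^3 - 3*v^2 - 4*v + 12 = (v - 3)*(v - 2)*(v + 2)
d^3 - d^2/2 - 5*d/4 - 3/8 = (d - 3/2)*(d + 1/2)^2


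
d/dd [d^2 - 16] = 2*d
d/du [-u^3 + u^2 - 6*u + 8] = -3*u^2 + 2*u - 6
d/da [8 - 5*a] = -5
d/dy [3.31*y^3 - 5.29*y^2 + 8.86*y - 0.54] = 9.93*y^2 - 10.58*y + 8.86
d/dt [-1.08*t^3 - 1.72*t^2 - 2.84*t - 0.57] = -3.24*t^2 - 3.44*t - 2.84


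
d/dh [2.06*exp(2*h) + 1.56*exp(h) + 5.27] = (4.12*exp(h) + 1.56)*exp(h)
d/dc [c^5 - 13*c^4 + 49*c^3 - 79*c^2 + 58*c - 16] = 5*c^4 - 52*c^3 + 147*c^2 - 158*c + 58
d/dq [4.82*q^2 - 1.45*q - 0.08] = 9.64*q - 1.45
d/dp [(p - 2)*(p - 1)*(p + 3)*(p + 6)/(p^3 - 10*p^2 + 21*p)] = (p^6 - 20*p^5 + 10*p^4 + 324*p^3 - 615*p^2 + 720*p - 756)/(p^2*(p^4 - 20*p^3 + 142*p^2 - 420*p + 441))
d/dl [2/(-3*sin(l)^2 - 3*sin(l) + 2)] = 6*(2*sin(l) + 1)*cos(l)/(3*sin(l)^2 + 3*sin(l) - 2)^2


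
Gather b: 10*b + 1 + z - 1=10*b + z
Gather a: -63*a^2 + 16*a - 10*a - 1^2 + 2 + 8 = -63*a^2 + 6*a + 9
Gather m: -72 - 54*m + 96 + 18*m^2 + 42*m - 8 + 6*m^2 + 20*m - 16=24*m^2 + 8*m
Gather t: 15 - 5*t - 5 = 10 - 5*t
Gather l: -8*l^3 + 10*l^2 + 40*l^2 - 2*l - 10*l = -8*l^3 + 50*l^2 - 12*l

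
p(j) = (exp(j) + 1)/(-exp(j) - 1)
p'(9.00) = 0.00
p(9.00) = -1.00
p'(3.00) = 0.00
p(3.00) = -1.00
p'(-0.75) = 0.00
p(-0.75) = -1.00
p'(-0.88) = 0.00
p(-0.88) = -1.00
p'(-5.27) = 0.00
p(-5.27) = -1.00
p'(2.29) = 0.00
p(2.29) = -1.00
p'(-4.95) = 0.00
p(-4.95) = -1.00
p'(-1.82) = -0.00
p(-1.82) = -1.00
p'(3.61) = 0.00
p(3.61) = -1.00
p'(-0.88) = 0.00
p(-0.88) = -1.00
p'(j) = exp(j)/(-exp(j) - 1) + (exp(j) + 1)*exp(j)/(-exp(j) - 1)^2 = 0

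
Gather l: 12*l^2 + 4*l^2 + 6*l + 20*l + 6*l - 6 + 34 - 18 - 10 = 16*l^2 + 32*l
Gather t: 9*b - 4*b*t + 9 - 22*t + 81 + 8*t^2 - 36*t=9*b + 8*t^2 + t*(-4*b - 58) + 90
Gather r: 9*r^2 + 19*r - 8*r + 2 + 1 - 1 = 9*r^2 + 11*r + 2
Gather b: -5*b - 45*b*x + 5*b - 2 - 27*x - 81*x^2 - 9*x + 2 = -45*b*x - 81*x^2 - 36*x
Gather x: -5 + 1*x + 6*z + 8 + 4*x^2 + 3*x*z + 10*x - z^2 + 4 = 4*x^2 + x*(3*z + 11) - z^2 + 6*z + 7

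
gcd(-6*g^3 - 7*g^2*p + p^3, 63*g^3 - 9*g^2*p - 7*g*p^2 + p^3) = -3*g + p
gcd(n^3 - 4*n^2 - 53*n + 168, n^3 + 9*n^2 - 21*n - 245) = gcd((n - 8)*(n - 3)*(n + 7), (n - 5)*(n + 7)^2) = n + 7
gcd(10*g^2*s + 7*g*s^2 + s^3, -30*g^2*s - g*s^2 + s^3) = 5*g*s + s^2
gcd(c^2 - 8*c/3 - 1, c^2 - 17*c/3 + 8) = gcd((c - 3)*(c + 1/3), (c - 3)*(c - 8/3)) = c - 3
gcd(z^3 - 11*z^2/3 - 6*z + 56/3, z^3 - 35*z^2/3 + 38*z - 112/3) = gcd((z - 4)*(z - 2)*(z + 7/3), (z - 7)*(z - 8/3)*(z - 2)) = z - 2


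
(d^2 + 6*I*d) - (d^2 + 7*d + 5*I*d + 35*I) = -7*d + I*d - 35*I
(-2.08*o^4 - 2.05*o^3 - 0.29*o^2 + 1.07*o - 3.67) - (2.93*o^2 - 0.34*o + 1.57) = -2.08*o^4 - 2.05*o^3 - 3.22*o^2 + 1.41*o - 5.24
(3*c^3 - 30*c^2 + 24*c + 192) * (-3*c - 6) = -9*c^4 + 72*c^3 + 108*c^2 - 720*c - 1152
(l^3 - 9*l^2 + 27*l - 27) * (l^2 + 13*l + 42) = l^5 + 4*l^4 - 48*l^3 - 54*l^2 + 783*l - 1134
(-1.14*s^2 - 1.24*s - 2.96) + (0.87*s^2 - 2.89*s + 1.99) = -0.27*s^2 - 4.13*s - 0.97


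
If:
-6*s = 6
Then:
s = -1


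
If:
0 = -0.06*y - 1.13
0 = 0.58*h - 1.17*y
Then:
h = -37.99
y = -18.83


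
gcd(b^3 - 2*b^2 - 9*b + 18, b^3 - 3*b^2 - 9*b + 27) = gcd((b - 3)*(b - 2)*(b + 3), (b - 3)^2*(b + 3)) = b^2 - 9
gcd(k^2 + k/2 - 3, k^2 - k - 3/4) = k - 3/2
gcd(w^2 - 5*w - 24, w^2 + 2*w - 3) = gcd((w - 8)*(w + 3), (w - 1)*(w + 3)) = w + 3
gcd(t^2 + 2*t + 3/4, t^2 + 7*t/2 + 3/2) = t + 1/2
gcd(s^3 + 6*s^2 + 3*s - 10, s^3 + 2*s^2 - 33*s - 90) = s + 5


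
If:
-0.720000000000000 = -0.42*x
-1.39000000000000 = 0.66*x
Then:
No Solution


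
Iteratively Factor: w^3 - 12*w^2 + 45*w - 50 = (w - 5)*(w^2 - 7*w + 10) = (w - 5)^2*(w - 2)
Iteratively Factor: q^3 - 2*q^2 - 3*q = (q)*(q^2 - 2*q - 3) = q*(q + 1)*(q - 3)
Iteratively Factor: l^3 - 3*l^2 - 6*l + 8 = (l + 2)*(l^2 - 5*l + 4) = (l - 1)*(l + 2)*(l - 4)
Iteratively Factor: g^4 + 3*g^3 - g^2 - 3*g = (g - 1)*(g^3 + 4*g^2 + 3*g) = (g - 1)*(g + 3)*(g^2 + g) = g*(g - 1)*(g + 3)*(g + 1)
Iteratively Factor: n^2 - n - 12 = (n - 4)*(n + 3)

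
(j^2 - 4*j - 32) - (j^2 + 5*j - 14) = -9*j - 18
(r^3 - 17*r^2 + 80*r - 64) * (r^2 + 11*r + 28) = r^5 - 6*r^4 - 79*r^3 + 340*r^2 + 1536*r - 1792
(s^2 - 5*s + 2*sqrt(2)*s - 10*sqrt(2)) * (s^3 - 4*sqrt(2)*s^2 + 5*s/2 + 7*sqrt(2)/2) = s^5 - 5*s^4 - 2*sqrt(2)*s^4 - 27*s^3/2 + 10*sqrt(2)*s^3 + 17*sqrt(2)*s^2/2 + 135*s^2/2 - 85*sqrt(2)*s/2 + 14*s - 70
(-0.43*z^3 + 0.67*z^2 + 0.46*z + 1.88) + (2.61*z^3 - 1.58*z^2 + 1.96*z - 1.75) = 2.18*z^3 - 0.91*z^2 + 2.42*z + 0.13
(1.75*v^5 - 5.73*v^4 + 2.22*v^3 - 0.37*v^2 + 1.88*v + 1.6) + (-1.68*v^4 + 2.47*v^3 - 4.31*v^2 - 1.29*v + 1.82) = 1.75*v^5 - 7.41*v^4 + 4.69*v^3 - 4.68*v^2 + 0.59*v + 3.42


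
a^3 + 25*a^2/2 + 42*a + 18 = (a + 1/2)*(a + 6)^2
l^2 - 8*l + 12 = (l - 6)*(l - 2)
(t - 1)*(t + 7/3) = t^2 + 4*t/3 - 7/3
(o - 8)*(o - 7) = o^2 - 15*o + 56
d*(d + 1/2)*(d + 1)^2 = d^4 + 5*d^3/2 + 2*d^2 + d/2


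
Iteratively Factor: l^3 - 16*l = (l + 4)*(l^2 - 4*l) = (l - 4)*(l + 4)*(l)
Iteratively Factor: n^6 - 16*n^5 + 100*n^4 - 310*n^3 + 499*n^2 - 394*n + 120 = (n - 1)*(n^5 - 15*n^4 + 85*n^3 - 225*n^2 + 274*n - 120) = (n - 4)*(n - 1)*(n^4 - 11*n^3 + 41*n^2 - 61*n + 30) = (n - 4)*(n - 2)*(n - 1)*(n^3 - 9*n^2 + 23*n - 15) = (n - 4)*(n - 2)*(n - 1)^2*(n^2 - 8*n + 15) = (n - 4)*(n - 3)*(n - 2)*(n - 1)^2*(n - 5)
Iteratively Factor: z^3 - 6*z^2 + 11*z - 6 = (z - 2)*(z^2 - 4*z + 3) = (z - 3)*(z - 2)*(z - 1)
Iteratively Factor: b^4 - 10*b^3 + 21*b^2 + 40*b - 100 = (b - 5)*(b^3 - 5*b^2 - 4*b + 20) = (b - 5)*(b + 2)*(b^2 - 7*b + 10) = (b - 5)*(b - 2)*(b + 2)*(b - 5)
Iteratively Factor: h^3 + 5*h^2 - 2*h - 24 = (h + 4)*(h^2 + h - 6) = (h - 2)*(h + 4)*(h + 3)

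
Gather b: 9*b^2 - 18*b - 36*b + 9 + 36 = 9*b^2 - 54*b + 45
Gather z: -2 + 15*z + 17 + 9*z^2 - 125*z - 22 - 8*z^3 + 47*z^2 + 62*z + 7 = -8*z^3 + 56*z^2 - 48*z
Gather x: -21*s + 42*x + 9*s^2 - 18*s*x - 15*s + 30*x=9*s^2 - 36*s + x*(72 - 18*s)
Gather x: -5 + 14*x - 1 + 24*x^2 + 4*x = 24*x^2 + 18*x - 6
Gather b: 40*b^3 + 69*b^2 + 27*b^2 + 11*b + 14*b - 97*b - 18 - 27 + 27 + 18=40*b^3 + 96*b^2 - 72*b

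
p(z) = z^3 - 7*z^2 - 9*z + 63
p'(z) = 3*z^2 - 14*z - 9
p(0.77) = 52.38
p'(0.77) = -18.00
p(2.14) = 21.48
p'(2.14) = -25.22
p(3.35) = -8.11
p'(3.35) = -22.23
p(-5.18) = -217.20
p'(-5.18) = 144.02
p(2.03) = 24.25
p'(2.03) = -25.06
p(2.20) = 19.97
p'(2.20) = -25.28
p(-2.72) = 15.57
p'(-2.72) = 51.28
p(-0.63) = 65.64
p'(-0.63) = 1.01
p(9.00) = 144.00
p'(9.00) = 108.00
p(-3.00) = 0.00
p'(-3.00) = 60.00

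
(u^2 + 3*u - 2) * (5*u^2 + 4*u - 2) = 5*u^4 + 19*u^3 - 14*u + 4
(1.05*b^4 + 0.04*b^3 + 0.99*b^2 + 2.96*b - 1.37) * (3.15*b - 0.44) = 3.3075*b^5 - 0.336*b^4 + 3.1009*b^3 + 8.8884*b^2 - 5.6179*b + 0.6028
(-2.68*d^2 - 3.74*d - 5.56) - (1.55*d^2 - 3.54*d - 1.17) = -4.23*d^2 - 0.2*d - 4.39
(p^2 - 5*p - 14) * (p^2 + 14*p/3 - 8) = p^4 - p^3/3 - 136*p^2/3 - 76*p/3 + 112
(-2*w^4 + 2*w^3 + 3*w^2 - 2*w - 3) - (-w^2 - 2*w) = -2*w^4 + 2*w^3 + 4*w^2 - 3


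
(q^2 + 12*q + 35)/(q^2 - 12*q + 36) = (q^2 + 12*q + 35)/(q^2 - 12*q + 36)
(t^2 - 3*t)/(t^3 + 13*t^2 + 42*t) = (t - 3)/(t^2 + 13*t + 42)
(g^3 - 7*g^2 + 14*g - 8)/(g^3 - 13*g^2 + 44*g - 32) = (g - 2)/(g - 8)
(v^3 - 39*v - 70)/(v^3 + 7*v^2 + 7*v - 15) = (v^2 - 5*v - 14)/(v^2 + 2*v - 3)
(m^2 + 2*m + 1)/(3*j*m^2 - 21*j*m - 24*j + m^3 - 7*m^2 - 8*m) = (m + 1)/(3*j*m - 24*j + m^2 - 8*m)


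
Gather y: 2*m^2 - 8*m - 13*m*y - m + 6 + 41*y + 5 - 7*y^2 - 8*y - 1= 2*m^2 - 9*m - 7*y^2 + y*(33 - 13*m) + 10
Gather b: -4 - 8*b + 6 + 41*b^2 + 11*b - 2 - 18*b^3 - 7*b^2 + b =-18*b^3 + 34*b^2 + 4*b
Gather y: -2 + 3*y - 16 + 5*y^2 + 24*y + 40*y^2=45*y^2 + 27*y - 18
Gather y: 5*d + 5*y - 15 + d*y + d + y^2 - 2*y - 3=6*d + y^2 + y*(d + 3) - 18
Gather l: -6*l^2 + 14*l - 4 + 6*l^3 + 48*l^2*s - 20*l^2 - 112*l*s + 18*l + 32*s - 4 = 6*l^3 + l^2*(48*s - 26) + l*(32 - 112*s) + 32*s - 8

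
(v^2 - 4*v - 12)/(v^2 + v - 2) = (v - 6)/(v - 1)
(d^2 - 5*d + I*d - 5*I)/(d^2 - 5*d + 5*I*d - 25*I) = (d + I)/(d + 5*I)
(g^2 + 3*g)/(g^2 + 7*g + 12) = g/(g + 4)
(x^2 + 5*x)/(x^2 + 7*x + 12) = x*(x + 5)/(x^2 + 7*x + 12)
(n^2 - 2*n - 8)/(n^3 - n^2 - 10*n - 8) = 1/(n + 1)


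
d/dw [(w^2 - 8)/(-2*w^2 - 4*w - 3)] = 2*(-2*w^2 - 19*w - 16)/(4*w^4 + 16*w^3 + 28*w^2 + 24*w + 9)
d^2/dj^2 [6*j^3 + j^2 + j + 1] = 36*j + 2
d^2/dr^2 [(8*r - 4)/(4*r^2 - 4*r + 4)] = 2*(3*(1 - 2*r)*(r^2 - r + 1) + (2*r - 1)^3)/(r^2 - r + 1)^3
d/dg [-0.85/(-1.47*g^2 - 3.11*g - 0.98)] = (-2.499*g - 2.6435)/(1.47*g^2 + 3.11*g + 0.98)^2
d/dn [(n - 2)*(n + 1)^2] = 3*n^2 - 3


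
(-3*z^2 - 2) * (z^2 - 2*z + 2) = -3*z^4 + 6*z^3 - 8*z^2 + 4*z - 4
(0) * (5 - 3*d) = 0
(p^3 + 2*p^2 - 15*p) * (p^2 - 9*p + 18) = p^5 - 7*p^4 - 15*p^3 + 171*p^2 - 270*p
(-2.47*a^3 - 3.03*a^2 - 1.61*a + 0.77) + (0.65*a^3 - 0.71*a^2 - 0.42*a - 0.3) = -1.82*a^3 - 3.74*a^2 - 2.03*a + 0.47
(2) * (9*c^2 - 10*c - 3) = 18*c^2 - 20*c - 6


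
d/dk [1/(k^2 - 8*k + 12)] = 2*(4 - k)/(k^2 - 8*k + 12)^2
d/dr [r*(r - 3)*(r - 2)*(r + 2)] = 4*r^3 - 9*r^2 - 8*r + 12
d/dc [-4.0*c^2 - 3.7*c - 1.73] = -8.0*c - 3.7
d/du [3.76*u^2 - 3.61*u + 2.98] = 7.52*u - 3.61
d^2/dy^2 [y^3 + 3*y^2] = 6*y + 6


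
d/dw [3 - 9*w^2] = -18*w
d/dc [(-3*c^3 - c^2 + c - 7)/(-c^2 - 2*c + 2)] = 3*(c^4 + 4*c^3 - 5*c^2 - 6*c - 4)/(c^4 + 4*c^3 - 8*c + 4)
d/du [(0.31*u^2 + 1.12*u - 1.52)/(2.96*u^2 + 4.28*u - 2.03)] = (-1.9884*u^2 + 7.7398*u + 4.232)/(8.7616*u^4 + 25.3376*u^3 + 6.3008*u^2 - 17.3768*u + 4.1209)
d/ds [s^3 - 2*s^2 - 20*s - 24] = 3*s^2 - 4*s - 20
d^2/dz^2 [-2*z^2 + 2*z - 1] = -4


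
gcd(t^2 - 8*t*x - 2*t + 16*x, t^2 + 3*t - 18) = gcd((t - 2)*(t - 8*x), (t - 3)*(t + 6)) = 1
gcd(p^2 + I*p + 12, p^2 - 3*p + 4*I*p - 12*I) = p + 4*I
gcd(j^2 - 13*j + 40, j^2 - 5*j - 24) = j - 8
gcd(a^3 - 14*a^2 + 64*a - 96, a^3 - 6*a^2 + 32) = a^2 - 8*a + 16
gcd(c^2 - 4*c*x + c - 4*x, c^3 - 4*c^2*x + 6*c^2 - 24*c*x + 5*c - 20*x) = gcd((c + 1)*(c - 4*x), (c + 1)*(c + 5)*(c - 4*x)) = -c^2 + 4*c*x - c + 4*x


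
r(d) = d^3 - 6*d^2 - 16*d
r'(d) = 3*d^2 - 12*d - 16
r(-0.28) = 3.99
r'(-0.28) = -12.40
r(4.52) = -102.56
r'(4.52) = -8.95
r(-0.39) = 5.27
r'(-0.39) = -10.86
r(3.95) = -95.19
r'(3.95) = -16.59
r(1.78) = -41.85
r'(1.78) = -27.85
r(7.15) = -55.61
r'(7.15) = 51.57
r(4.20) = -98.95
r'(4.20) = -13.48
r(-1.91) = 1.70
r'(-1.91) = 17.86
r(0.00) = 0.00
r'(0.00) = -16.00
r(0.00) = 0.00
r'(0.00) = -16.00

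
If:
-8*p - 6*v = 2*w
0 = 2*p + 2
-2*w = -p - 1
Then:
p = -1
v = 4/3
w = 0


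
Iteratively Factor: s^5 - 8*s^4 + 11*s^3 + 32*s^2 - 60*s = (s - 3)*(s^4 - 5*s^3 - 4*s^2 + 20*s) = (s - 3)*(s + 2)*(s^3 - 7*s^2 + 10*s) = (s - 5)*(s - 3)*(s + 2)*(s^2 - 2*s) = s*(s - 5)*(s - 3)*(s + 2)*(s - 2)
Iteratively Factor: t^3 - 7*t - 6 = (t - 3)*(t^2 + 3*t + 2) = (t - 3)*(t + 1)*(t + 2)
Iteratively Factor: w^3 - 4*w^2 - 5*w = (w - 5)*(w^2 + w) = (w - 5)*(w + 1)*(w)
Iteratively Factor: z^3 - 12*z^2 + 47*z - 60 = (z - 5)*(z^2 - 7*z + 12) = (z - 5)*(z - 3)*(z - 4)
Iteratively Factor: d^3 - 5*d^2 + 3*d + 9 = (d - 3)*(d^2 - 2*d - 3) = (d - 3)^2*(d + 1)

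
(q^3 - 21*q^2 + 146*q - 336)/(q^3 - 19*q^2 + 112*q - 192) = (q^2 - 13*q + 42)/(q^2 - 11*q + 24)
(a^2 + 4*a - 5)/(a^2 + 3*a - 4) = (a + 5)/(a + 4)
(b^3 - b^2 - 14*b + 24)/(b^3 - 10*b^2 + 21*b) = (b^2 + 2*b - 8)/(b*(b - 7))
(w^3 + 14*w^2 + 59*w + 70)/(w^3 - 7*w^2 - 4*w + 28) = (w^2 + 12*w + 35)/(w^2 - 9*w + 14)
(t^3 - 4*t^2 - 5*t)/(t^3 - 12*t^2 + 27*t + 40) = t/(t - 8)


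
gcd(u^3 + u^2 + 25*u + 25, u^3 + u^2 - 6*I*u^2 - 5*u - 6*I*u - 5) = u^2 + u*(1 - 5*I) - 5*I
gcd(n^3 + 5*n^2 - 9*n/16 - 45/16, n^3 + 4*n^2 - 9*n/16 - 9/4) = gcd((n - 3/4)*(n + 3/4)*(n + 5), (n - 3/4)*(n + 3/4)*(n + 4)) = n^2 - 9/16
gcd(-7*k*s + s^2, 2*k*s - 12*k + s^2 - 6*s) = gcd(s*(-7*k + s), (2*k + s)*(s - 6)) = 1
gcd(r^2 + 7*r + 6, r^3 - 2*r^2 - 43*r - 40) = r + 1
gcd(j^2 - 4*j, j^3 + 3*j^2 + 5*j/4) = j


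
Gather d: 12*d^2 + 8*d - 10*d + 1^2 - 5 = 12*d^2 - 2*d - 4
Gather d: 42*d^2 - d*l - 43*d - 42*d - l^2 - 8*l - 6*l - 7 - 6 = 42*d^2 + d*(-l - 85) - l^2 - 14*l - 13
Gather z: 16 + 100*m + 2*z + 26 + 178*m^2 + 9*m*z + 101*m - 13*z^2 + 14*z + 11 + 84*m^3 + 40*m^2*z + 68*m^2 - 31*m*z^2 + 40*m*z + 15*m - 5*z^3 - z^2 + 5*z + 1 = 84*m^3 + 246*m^2 + 216*m - 5*z^3 + z^2*(-31*m - 14) + z*(40*m^2 + 49*m + 21) + 54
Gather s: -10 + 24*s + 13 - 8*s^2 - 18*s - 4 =-8*s^2 + 6*s - 1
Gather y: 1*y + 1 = y + 1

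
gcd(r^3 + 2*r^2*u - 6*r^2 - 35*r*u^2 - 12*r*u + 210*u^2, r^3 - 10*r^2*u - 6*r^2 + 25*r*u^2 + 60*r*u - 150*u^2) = r^2 - 5*r*u - 6*r + 30*u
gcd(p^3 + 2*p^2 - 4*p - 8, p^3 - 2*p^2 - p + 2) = p - 2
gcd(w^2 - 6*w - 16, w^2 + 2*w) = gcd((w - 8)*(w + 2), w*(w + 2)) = w + 2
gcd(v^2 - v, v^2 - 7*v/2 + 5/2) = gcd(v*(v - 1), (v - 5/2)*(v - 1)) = v - 1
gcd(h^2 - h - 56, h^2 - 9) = 1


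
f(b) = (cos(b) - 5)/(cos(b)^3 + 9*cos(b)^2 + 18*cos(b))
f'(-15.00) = 0.21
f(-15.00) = 0.65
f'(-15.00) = 0.21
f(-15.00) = 0.65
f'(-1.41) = 10.62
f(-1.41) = -1.55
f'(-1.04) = 0.88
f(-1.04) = -0.39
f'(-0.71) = 0.28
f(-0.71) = -0.22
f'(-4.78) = -60.64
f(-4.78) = -3.92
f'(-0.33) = 0.09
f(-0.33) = -0.16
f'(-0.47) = 0.14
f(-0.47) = -0.17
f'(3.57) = 0.06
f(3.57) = 0.61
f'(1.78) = -6.21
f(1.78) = 1.55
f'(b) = (cos(b) - 5)*(3*sin(b)*cos(b)^2 + 18*sin(b)*cos(b) + 18*sin(b))/(cos(b)^3 + 9*cos(b)^2 + 18*cos(b))^2 - sin(b)/(cos(b)^3 + 9*cos(b)^2 + 18*cos(b)) = 2*(cos(b)^3 - 3*cos(b)^2 - 45*cos(b) - 45)*sin(b)/((cos(b) + 3)^2*(cos(b) + 6)^2*cos(b)^2)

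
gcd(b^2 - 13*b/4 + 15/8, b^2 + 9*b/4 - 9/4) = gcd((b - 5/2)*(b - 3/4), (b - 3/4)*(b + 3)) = b - 3/4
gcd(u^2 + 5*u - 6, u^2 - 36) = u + 6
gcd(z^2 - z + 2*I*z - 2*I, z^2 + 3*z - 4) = z - 1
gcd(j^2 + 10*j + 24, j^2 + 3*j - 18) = j + 6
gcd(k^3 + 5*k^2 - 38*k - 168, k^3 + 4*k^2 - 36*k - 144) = k^2 - 2*k - 24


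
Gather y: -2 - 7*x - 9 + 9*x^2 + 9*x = 9*x^2 + 2*x - 11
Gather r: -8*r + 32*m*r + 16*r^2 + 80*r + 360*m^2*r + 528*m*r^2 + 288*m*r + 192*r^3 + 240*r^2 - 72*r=192*r^3 + r^2*(528*m + 256) + r*(360*m^2 + 320*m)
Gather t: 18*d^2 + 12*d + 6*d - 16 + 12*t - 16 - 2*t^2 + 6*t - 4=18*d^2 + 18*d - 2*t^2 + 18*t - 36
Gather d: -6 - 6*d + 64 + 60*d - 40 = 54*d + 18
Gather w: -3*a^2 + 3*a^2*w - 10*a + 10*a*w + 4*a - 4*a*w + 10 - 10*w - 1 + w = -3*a^2 - 6*a + w*(3*a^2 + 6*a - 9) + 9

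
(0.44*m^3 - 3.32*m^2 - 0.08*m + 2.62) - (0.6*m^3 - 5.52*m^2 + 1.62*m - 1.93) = -0.16*m^3 + 2.2*m^2 - 1.7*m + 4.55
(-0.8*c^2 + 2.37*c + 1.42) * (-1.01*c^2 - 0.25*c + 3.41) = 0.808*c^4 - 2.1937*c^3 - 4.7547*c^2 + 7.7267*c + 4.8422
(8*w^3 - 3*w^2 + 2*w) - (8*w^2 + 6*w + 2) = 8*w^3 - 11*w^2 - 4*w - 2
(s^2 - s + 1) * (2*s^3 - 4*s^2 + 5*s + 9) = 2*s^5 - 6*s^4 + 11*s^3 - 4*s + 9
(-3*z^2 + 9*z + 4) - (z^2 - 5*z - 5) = -4*z^2 + 14*z + 9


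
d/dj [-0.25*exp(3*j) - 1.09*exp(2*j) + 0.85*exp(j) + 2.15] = (-0.75*exp(2*j) - 2.18*exp(j) + 0.85)*exp(j)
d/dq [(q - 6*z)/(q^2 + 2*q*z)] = (q*(q + 2*z) - 2*(q - 6*z)*(q + z))/(q^2*(q + 2*z)^2)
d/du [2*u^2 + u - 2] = 4*u + 1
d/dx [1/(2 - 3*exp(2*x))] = 6*exp(2*x)/(3*exp(2*x) - 2)^2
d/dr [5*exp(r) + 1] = 5*exp(r)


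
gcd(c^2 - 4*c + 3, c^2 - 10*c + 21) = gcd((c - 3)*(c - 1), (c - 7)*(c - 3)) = c - 3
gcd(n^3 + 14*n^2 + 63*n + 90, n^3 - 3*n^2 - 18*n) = n + 3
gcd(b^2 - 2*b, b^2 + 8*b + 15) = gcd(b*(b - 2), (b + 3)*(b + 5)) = 1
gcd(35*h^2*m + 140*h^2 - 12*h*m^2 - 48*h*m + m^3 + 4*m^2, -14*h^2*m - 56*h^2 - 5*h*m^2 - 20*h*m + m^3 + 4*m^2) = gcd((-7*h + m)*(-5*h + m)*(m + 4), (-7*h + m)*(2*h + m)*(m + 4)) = 7*h*m + 28*h - m^2 - 4*m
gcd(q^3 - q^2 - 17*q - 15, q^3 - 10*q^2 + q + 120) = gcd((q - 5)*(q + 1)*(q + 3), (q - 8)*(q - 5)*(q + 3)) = q^2 - 2*q - 15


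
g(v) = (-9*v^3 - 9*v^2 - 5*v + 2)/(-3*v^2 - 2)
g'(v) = 6*v*(-9*v^3 - 9*v^2 - 5*v + 2)/(-3*v^2 - 2)^2 + (-27*v^2 - 18*v - 5)/(-3*v^2 - 2)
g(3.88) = 14.39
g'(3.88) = 3.10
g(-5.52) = -13.59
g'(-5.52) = 2.98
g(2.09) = 8.60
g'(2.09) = 3.49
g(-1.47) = -2.18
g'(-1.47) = 2.08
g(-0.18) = -1.27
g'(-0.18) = 0.60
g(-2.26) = -4.11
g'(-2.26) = 2.68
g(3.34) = 12.70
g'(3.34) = 3.15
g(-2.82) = -5.66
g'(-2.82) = 2.83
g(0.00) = -1.00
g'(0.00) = 2.50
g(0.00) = -1.00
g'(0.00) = 2.50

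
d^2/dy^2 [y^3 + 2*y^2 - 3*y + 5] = 6*y + 4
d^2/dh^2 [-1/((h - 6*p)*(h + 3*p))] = 2*(-(h - 6*p)^2 - (h - 6*p)*(h + 3*p) - (h + 3*p)^2)/((h - 6*p)^3*(h + 3*p)^3)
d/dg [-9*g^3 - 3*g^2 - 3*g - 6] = -27*g^2 - 6*g - 3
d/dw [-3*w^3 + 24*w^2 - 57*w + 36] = -9*w^2 + 48*w - 57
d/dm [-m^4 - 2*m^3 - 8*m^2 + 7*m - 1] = -4*m^3 - 6*m^2 - 16*m + 7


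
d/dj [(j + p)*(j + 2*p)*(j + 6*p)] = 3*j^2 + 18*j*p + 20*p^2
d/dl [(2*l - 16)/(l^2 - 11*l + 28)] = 2*(-l^2 + 16*l - 60)/(l^4 - 22*l^3 + 177*l^2 - 616*l + 784)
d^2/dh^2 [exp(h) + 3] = exp(h)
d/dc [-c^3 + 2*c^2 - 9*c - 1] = -3*c^2 + 4*c - 9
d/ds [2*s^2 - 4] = 4*s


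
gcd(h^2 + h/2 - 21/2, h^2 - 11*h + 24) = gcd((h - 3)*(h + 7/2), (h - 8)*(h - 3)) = h - 3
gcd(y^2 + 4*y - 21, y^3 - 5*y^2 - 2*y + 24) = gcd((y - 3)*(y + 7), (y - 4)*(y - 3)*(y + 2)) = y - 3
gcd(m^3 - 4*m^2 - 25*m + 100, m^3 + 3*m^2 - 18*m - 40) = m^2 + m - 20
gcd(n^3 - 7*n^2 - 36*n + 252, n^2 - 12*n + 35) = n - 7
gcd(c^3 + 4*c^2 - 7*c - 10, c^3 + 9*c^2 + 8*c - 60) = c^2 + 3*c - 10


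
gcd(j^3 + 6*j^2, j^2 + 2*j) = j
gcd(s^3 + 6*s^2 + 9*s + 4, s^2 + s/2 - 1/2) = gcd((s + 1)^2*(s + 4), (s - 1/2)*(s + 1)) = s + 1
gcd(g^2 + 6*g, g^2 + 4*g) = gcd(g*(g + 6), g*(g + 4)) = g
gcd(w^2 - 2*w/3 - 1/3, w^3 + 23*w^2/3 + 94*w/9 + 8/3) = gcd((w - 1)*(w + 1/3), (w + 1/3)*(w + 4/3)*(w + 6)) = w + 1/3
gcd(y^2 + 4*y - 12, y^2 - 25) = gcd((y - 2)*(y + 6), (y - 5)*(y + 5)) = 1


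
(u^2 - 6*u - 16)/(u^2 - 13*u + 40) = (u + 2)/(u - 5)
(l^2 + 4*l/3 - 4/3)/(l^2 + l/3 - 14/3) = (3*l^2 + 4*l - 4)/(3*l^2 + l - 14)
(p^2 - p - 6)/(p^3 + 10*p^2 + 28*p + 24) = (p - 3)/(p^2 + 8*p + 12)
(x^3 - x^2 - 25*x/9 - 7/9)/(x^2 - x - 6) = (-x^3 + x^2 + 25*x/9 + 7/9)/(-x^2 + x + 6)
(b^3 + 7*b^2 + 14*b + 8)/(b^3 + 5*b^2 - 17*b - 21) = (b^2 + 6*b + 8)/(b^2 + 4*b - 21)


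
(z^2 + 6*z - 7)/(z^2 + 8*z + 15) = (z^2 + 6*z - 7)/(z^2 + 8*z + 15)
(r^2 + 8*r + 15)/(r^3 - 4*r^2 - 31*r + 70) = (r + 3)/(r^2 - 9*r + 14)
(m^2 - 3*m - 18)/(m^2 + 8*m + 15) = (m - 6)/(m + 5)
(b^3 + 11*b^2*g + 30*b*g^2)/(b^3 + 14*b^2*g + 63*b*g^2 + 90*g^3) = b/(b + 3*g)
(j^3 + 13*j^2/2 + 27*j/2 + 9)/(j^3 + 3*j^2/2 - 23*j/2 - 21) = (2*j + 3)/(2*j - 7)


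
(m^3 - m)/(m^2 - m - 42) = (m^3 - m)/(m^2 - m - 42)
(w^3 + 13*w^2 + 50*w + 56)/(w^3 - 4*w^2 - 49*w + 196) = (w^2 + 6*w + 8)/(w^2 - 11*w + 28)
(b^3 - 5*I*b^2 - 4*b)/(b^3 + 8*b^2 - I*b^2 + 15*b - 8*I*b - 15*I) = b*(b - 4*I)/(b^2 + 8*b + 15)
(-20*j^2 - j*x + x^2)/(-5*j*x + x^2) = (4*j + x)/x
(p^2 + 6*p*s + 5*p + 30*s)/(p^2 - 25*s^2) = (p^2 + 6*p*s + 5*p + 30*s)/(p^2 - 25*s^2)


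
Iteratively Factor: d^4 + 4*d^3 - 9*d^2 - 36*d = (d)*(d^3 + 4*d^2 - 9*d - 36) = d*(d + 4)*(d^2 - 9) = d*(d - 3)*(d + 4)*(d + 3)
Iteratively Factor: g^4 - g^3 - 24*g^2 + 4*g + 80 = (g - 2)*(g^3 + g^2 - 22*g - 40) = (g - 5)*(g - 2)*(g^2 + 6*g + 8) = (g - 5)*(g - 2)*(g + 4)*(g + 2)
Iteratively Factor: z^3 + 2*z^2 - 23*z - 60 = (z - 5)*(z^2 + 7*z + 12) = (z - 5)*(z + 4)*(z + 3)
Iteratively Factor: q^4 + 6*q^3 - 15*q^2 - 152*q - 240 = (q + 3)*(q^3 + 3*q^2 - 24*q - 80) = (q + 3)*(q + 4)*(q^2 - q - 20) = (q - 5)*(q + 3)*(q + 4)*(q + 4)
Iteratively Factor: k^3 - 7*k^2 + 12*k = (k)*(k^2 - 7*k + 12) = k*(k - 3)*(k - 4)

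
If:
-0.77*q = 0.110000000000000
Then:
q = -0.14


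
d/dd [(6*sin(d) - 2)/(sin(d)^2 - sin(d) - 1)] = 2*(2*sin(d) + 3*cos(d)^2 - 7)*cos(d)/(sin(d) + cos(d)^2)^2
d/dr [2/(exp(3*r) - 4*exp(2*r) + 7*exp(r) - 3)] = (-6*exp(2*r) + 16*exp(r) - 14)*exp(r)/(exp(3*r) - 4*exp(2*r) + 7*exp(r) - 3)^2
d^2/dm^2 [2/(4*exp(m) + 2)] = (4*exp(m) - 2)*exp(m)/(2*exp(m) + 1)^3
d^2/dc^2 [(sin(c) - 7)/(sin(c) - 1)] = 6*(sin(c) + 2)/(sin(c) - 1)^2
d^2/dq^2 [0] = 0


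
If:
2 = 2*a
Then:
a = 1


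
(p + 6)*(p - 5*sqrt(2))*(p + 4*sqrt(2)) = p^3 - sqrt(2)*p^2 + 6*p^2 - 40*p - 6*sqrt(2)*p - 240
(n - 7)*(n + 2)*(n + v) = n^3 + n^2*v - 5*n^2 - 5*n*v - 14*n - 14*v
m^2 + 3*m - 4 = (m - 1)*(m + 4)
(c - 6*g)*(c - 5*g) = c^2 - 11*c*g + 30*g^2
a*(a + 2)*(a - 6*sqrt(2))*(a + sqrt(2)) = a^4 - 5*sqrt(2)*a^3 + 2*a^3 - 10*sqrt(2)*a^2 - 12*a^2 - 24*a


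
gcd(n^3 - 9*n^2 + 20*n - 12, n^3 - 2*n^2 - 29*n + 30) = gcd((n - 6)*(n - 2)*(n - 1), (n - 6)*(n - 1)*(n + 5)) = n^2 - 7*n + 6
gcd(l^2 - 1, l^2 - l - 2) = l + 1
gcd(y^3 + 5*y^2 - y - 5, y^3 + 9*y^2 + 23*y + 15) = y^2 + 6*y + 5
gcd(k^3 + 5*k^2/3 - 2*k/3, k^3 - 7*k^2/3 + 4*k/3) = k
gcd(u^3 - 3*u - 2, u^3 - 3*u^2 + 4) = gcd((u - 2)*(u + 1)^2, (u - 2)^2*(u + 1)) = u^2 - u - 2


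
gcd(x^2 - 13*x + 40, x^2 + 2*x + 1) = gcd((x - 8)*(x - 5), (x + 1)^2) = 1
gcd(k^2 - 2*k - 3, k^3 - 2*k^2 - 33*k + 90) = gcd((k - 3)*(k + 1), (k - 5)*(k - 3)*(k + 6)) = k - 3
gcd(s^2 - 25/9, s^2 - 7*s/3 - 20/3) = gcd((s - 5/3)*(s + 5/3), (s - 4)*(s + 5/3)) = s + 5/3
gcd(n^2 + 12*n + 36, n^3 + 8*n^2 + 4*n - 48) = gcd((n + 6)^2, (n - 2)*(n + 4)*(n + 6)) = n + 6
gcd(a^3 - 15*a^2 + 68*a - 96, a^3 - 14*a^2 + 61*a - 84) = a^2 - 7*a + 12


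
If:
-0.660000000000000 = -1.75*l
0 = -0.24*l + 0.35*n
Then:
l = 0.38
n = 0.26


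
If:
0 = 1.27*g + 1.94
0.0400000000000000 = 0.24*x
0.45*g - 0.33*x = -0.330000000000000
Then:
No Solution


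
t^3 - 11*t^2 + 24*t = t*(t - 8)*(t - 3)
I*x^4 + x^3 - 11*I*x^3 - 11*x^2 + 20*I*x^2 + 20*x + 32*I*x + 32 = (x - 8)*(x - 4)*(x - I)*(I*x + I)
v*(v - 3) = v^2 - 3*v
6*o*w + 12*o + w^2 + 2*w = (6*o + w)*(w + 2)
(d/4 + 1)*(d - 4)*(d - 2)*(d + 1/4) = d^4/4 - 7*d^3/16 - 33*d^2/8 + 7*d + 2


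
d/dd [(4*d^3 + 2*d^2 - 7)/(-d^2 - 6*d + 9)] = 2*(-2*d^4 - 24*d^3 + 48*d^2 + 11*d - 21)/(d^4 + 12*d^3 + 18*d^2 - 108*d + 81)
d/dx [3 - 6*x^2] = -12*x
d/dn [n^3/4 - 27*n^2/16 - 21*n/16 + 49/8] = 3*n^2/4 - 27*n/8 - 21/16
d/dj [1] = 0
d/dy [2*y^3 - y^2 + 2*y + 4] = 6*y^2 - 2*y + 2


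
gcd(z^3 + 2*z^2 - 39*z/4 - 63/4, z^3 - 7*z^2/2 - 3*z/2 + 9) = z^2 - 3*z/2 - 9/2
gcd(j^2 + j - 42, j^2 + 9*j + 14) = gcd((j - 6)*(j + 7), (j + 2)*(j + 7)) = j + 7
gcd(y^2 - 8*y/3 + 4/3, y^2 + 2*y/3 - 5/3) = 1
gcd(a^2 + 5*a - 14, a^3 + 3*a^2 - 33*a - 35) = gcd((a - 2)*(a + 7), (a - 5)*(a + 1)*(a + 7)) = a + 7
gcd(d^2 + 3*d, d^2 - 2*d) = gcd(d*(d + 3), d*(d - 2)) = d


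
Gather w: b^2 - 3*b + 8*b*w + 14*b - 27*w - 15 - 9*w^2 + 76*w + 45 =b^2 + 11*b - 9*w^2 + w*(8*b + 49) + 30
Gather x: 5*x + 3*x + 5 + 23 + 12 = 8*x + 40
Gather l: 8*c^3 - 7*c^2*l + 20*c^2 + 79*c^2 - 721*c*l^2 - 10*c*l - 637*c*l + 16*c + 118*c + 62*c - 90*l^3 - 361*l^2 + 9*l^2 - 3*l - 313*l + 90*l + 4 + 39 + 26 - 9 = 8*c^3 + 99*c^2 + 196*c - 90*l^3 + l^2*(-721*c - 352) + l*(-7*c^2 - 647*c - 226) + 60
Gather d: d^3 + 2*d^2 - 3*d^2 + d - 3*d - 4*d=d^3 - d^2 - 6*d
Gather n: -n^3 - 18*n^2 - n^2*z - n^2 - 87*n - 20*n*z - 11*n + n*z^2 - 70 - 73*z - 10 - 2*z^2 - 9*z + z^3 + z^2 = -n^3 + n^2*(-z - 19) + n*(z^2 - 20*z - 98) + z^3 - z^2 - 82*z - 80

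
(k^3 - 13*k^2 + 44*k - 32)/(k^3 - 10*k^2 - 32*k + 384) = (k^2 - 5*k + 4)/(k^2 - 2*k - 48)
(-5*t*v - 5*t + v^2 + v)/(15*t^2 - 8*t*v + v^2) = (-v - 1)/(3*t - v)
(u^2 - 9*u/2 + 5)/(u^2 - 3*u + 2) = (u - 5/2)/(u - 1)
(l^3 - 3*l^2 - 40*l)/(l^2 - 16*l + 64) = l*(l + 5)/(l - 8)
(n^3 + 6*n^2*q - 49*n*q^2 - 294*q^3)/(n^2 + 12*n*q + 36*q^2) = (n^2 - 49*q^2)/(n + 6*q)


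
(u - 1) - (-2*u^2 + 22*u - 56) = 2*u^2 - 21*u + 55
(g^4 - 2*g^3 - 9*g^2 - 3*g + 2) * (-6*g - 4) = -6*g^5 + 8*g^4 + 62*g^3 + 54*g^2 - 8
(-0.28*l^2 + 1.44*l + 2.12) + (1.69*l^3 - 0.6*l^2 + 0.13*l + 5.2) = 1.69*l^3 - 0.88*l^2 + 1.57*l + 7.32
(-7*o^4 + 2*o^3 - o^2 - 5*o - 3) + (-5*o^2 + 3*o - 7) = -7*o^4 + 2*o^3 - 6*o^2 - 2*o - 10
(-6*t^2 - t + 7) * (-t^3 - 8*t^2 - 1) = 6*t^5 + 49*t^4 + t^3 - 50*t^2 + t - 7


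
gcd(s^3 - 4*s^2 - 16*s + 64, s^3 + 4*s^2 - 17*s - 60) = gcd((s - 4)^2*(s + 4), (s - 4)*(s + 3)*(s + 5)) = s - 4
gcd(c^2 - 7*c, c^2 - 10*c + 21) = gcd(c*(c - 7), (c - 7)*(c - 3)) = c - 7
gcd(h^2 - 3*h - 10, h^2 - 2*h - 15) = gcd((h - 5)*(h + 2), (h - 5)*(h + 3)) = h - 5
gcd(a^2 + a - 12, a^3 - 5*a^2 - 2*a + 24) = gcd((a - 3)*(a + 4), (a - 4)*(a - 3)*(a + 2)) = a - 3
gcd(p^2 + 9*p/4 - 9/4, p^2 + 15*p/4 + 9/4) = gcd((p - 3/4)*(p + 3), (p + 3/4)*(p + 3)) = p + 3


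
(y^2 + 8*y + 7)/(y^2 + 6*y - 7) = (y + 1)/(y - 1)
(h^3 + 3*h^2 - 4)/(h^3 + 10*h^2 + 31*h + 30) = (h^2 + h - 2)/(h^2 + 8*h + 15)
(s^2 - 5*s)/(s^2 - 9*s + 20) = s/(s - 4)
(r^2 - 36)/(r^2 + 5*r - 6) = (r - 6)/(r - 1)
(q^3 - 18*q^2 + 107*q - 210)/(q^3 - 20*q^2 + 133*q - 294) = (q - 5)/(q - 7)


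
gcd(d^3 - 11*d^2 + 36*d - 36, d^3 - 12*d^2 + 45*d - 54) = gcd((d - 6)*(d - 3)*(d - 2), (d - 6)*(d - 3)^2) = d^2 - 9*d + 18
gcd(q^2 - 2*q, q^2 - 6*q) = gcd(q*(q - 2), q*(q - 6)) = q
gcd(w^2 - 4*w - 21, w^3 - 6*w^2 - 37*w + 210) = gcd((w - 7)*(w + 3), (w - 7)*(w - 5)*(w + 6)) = w - 7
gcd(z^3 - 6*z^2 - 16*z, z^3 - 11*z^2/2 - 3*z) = z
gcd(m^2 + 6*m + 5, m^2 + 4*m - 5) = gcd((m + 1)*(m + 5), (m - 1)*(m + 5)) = m + 5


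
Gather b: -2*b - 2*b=-4*b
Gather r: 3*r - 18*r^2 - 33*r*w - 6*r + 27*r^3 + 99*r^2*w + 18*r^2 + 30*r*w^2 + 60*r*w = 27*r^3 + 99*r^2*w + r*(30*w^2 + 27*w - 3)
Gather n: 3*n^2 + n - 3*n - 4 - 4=3*n^2 - 2*n - 8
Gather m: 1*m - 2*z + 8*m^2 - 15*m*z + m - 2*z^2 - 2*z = 8*m^2 + m*(2 - 15*z) - 2*z^2 - 4*z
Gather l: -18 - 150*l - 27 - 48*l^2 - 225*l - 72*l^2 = -120*l^2 - 375*l - 45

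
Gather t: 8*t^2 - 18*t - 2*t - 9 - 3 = 8*t^2 - 20*t - 12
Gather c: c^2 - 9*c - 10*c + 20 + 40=c^2 - 19*c + 60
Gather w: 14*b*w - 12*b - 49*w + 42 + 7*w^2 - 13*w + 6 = -12*b + 7*w^2 + w*(14*b - 62) + 48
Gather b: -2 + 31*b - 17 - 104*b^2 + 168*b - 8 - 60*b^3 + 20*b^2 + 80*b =-60*b^3 - 84*b^2 + 279*b - 27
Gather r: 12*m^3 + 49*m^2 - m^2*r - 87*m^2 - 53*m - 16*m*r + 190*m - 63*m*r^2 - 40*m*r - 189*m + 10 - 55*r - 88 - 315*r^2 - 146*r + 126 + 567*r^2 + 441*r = 12*m^3 - 38*m^2 - 52*m + r^2*(252 - 63*m) + r*(-m^2 - 56*m + 240) + 48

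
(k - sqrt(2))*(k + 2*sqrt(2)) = k^2 + sqrt(2)*k - 4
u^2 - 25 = (u - 5)*(u + 5)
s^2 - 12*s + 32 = (s - 8)*(s - 4)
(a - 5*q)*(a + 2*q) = a^2 - 3*a*q - 10*q^2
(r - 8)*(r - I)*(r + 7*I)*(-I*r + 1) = -I*r^4 + 7*r^3 + 8*I*r^3 - 56*r^2 - I*r^2 + 7*r + 8*I*r - 56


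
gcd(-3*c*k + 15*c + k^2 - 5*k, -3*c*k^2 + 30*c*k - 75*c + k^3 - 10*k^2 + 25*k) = 3*c*k - 15*c - k^2 + 5*k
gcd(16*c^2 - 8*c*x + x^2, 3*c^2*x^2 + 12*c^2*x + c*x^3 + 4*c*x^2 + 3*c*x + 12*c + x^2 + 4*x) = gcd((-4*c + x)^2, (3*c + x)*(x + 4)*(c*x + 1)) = 1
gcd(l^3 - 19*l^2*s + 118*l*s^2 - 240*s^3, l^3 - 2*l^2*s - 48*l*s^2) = -l + 8*s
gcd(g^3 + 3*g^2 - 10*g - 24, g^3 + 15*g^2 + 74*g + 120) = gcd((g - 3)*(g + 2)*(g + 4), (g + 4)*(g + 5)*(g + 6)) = g + 4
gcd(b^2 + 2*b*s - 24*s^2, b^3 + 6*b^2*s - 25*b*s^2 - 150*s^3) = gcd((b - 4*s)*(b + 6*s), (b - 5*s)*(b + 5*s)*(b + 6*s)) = b + 6*s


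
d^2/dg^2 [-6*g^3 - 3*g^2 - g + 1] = -36*g - 6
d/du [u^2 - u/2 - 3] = 2*u - 1/2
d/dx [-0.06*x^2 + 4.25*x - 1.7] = 4.25 - 0.12*x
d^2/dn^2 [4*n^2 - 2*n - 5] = 8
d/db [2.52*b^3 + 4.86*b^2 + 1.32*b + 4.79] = 7.56*b^2 + 9.72*b + 1.32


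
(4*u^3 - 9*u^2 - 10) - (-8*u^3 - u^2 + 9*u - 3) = 12*u^3 - 8*u^2 - 9*u - 7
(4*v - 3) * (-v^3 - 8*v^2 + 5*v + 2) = -4*v^4 - 29*v^3 + 44*v^2 - 7*v - 6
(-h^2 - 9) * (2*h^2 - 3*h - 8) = -2*h^4 + 3*h^3 - 10*h^2 + 27*h + 72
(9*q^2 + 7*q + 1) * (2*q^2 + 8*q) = 18*q^4 + 86*q^3 + 58*q^2 + 8*q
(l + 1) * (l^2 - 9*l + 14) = l^3 - 8*l^2 + 5*l + 14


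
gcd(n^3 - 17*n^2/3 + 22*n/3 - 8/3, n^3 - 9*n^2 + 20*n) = n - 4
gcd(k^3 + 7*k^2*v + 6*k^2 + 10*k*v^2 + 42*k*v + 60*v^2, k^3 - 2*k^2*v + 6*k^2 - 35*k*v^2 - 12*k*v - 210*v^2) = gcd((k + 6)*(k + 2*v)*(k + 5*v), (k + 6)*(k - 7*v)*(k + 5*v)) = k^2 + 5*k*v + 6*k + 30*v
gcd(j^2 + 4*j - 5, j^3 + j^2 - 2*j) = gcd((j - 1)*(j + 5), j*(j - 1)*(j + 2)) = j - 1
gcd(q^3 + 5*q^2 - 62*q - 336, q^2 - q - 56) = q^2 - q - 56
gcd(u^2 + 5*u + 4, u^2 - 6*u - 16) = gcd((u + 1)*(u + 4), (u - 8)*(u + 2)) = 1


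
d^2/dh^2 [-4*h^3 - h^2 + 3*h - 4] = -24*h - 2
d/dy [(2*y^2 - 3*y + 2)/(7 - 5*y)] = (-10*y^2 + 28*y - 11)/(25*y^2 - 70*y + 49)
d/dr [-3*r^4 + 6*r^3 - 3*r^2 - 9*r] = -12*r^3 + 18*r^2 - 6*r - 9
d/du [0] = 0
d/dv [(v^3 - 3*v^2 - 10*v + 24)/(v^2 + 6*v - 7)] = (v^4 + 12*v^3 - 29*v^2 - 6*v - 74)/(v^4 + 12*v^3 + 22*v^2 - 84*v + 49)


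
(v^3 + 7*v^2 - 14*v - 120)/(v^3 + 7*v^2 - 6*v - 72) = (v^2 + v - 20)/(v^2 + v - 12)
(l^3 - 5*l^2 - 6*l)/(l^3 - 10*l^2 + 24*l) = (l + 1)/(l - 4)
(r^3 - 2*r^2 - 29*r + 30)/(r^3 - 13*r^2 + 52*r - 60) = (r^2 + 4*r - 5)/(r^2 - 7*r + 10)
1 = 1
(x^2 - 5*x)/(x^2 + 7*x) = (x - 5)/(x + 7)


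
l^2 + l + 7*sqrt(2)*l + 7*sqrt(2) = (l + 1)*(l + 7*sqrt(2))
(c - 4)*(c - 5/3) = c^2 - 17*c/3 + 20/3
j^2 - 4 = (j - 2)*(j + 2)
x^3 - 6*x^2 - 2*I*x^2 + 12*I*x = x*(x - 6)*(x - 2*I)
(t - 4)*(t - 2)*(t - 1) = t^3 - 7*t^2 + 14*t - 8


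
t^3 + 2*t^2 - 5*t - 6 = (t - 2)*(t + 1)*(t + 3)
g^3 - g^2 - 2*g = g*(g - 2)*(g + 1)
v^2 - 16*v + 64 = (v - 8)^2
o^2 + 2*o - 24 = (o - 4)*(o + 6)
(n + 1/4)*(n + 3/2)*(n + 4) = n^3 + 23*n^2/4 + 59*n/8 + 3/2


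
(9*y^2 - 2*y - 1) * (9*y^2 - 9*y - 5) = 81*y^4 - 99*y^3 - 36*y^2 + 19*y + 5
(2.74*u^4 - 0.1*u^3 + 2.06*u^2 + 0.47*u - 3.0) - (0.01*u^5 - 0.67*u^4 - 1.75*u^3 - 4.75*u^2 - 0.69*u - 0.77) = -0.01*u^5 + 3.41*u^4 + 1.65*u^3 + 6.81*u^2 + 1.16*u - 2.23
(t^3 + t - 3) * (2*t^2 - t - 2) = 2*t^5 - t^4 - 7*t^2 + t + 6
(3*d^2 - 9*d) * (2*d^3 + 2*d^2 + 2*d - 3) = 6*d^5 - 12*d^4 - 12*d^3 - 27*d^2 + 27*d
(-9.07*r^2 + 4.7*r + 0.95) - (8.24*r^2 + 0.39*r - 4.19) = -17.31*r^2 + 4.31*r + 5.14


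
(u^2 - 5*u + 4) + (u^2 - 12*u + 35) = 2*u^2 - 17*u + 39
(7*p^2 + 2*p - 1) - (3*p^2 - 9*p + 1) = 4*p^2 + 11*p - 2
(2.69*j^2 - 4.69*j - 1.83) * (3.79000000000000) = 10.1951*j^2 - 17.7751*j - 6.9357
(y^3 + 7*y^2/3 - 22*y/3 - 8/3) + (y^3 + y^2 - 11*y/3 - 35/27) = 2*y^3 + 10*y^2/3 - 11*y - 107/27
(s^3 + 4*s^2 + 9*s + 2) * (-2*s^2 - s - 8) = -2*s^5 - 9*s^4 - 30*s^3 - 45*s^2 - 74*s - 16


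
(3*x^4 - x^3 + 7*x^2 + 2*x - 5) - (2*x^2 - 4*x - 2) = 3*x^4 - x^3 + 5*x^2 + 6*x - 3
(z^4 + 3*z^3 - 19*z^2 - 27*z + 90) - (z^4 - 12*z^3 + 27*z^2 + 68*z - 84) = 15*z^3 - 46*z^2 - 95*z + 174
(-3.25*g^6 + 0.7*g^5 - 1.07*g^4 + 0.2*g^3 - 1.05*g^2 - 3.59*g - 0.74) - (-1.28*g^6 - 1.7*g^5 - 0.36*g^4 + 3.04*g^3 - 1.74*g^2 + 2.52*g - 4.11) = -1.97*g^6 + 2.4*g^5 - 0.71*g^4 - 2.84*g^3 + 0.69*g^2 - 6.11*g + 3.37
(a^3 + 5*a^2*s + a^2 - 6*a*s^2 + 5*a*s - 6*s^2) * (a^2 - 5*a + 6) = a^5 + 5*a^4*s - 4*a^4 - 6*a^3*s^2 - 20*a^3*s + a^3 + 24*a^2*s^2 + 5*a^2*s + 6*a^2 - 6*a*s^2 + 30*a*s - 36*s^2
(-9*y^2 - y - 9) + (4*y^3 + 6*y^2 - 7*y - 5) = 4*y^3 - 3*y^2 - 8*y - 14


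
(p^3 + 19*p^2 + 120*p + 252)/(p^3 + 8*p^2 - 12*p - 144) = (p + 7)/(p - 4)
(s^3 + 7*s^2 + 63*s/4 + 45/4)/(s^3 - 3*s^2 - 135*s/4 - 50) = (2*s^2 + 9*s + 9)/(2*s^2 - 11*s - 40)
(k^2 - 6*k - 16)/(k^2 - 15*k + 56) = (k + 2)/(k - 7)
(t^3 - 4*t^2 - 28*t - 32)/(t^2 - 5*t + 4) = (t^3 - 4*t^2 - 28*t - 32)/(t^2 - 5*t + 4)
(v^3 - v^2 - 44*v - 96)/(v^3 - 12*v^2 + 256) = (v + 3)/(v - 8)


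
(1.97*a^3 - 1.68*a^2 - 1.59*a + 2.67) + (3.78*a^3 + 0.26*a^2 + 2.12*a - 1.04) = 5.75*a^3 - 1.42*a^2 + 0.53*a + 1.63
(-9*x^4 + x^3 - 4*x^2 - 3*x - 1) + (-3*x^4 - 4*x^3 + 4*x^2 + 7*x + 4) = -12*x^4 - 3*x^3 + 4*x + 3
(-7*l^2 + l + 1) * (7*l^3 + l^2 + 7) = -49*l^5 + 8*l^3 - 48*l^2 + 7*l + 7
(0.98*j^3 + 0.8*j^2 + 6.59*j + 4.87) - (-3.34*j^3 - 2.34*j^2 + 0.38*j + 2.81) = 4.32*j^3 + 3.14*j^2 + 6.21*j + 2.06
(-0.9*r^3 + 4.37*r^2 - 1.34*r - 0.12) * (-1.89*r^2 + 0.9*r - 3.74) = 1.701*r^5 - 9.0693*r^4 + 9.8316*r^3 - 17.323*r^2 + 4.9036*r + 0.4488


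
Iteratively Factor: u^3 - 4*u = (u - 2)*(u^2 + 2*u) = (u - 2)*(u + 2)*(u)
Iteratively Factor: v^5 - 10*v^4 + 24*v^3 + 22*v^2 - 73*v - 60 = (v - 5)*(v^4 - 5*v^3 - v^2 + 17*v + 12) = (v - 5)*(v - 3)*(v^3 - 2*v^2 - 7*v - 4) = (v - 5)*(v - 4)*(v - 3)*(v^2 + 2*v + 1) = (v - 5)*(v - 4)*(v - 3)*(v + 1)*(v + 1)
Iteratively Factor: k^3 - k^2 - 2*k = (k - 2)*(k^2 + k) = k*(k - 2)*(k + 1)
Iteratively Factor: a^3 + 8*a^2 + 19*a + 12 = (a + 3)*(a^2 + 5*a + 4) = (a + 1)*(a + 3)*(a + 4)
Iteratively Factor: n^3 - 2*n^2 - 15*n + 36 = (n - 3)*(n^2 + n - 12) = (n - 3)^2*(n + 4)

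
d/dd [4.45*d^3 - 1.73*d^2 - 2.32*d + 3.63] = 13.35*d^2 - 3.46*d - 2.32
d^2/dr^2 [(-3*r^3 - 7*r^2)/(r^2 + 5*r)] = -80/(r^3 + 15*r^2 + 75*r + 125)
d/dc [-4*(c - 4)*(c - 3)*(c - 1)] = -12*c^2 + 64*c - 76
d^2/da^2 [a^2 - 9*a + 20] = 2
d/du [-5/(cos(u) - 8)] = -5*sin(u)/(cos(u) - 8)^2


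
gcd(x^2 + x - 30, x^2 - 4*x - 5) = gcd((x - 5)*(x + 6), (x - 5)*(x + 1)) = x - 5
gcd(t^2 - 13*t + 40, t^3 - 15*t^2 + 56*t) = t - 8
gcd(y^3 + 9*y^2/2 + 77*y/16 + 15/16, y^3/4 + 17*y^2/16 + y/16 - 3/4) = 1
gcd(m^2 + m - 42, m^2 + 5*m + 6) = 1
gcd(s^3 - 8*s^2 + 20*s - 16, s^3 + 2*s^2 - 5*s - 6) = s - 2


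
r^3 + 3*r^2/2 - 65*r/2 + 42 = (r - 4)*(r - 3/2)*(r + 7)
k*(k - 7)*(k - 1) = k^3 - 8*k^2 + 7*k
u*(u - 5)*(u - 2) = u^3 - 7*u^2 + 10*u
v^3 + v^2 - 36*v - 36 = (v - 6)*(v + 1)*(v + 6)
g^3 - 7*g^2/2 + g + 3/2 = (g - 3)*(g - 1)*(g + 1/2)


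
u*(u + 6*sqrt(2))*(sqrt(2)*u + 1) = sqrt(2)*u^3 + 13*u^2 + 6*sqrt(2)*u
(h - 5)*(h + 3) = h^2 - 2*h - 15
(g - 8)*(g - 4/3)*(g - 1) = g^3 - 31*g^2/3 + 20*g - 32/3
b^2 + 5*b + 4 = (b + 1)*(b + 4)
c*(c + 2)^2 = c^3 + 4*c^2 + 4*c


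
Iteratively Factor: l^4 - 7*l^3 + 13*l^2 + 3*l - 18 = (l - 3)*(l^3 - 4*l^2 + l + 6) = (l - 3)^2*(l^2 - l - 2) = (l - 3)^2*(l - 2)*(l + 1)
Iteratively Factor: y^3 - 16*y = (y - 4)*(y^2 + 4*y) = (y - 4)*(y + 4)*(y)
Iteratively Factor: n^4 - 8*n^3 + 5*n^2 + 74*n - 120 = (n + 3)*(n^3 - 11*n^2 + 38*n - 40) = (n - 5)*(n + 3)*(n^2 - 6*n + 8) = (n - 5)*(n - 2)*(n + 3)*(n - 4)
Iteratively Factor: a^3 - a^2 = (a)*(a^2 - a) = a^2*(a - 1)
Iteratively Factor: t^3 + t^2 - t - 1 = (t - 1)*(t^2 + 2*t + 1) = (t - 1)*(t + 1)*(t + 1)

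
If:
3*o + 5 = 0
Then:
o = -5/3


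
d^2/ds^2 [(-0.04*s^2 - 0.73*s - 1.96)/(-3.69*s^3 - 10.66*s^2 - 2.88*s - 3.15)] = (1.089288*s^6 + 59.6385180000001*s^5 + 489.989196*s^4 + 1374.985184*s^3 + 1351.449708*s^2 + 77.2730280000001*s - 111.566952)/(50.243409*s^9 + 435.442878*s^8 + 1375.589196*s^7 + 2019.743353*s^6 + 1817.069652*s^5 + 1539.965412*s^4 + 713.975067*s^3 + 395.70363*s^2 + 85.7304*s + 31.255875)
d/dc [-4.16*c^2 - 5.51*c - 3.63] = -8.32*c - 5.51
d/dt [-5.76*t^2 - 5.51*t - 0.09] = -11.52*t - 5.51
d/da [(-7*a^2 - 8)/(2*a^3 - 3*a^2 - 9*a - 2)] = (14*a^4 + 111*a^2 - 20*a - 72)/(4*a^6 - 12*a^5 - 27*a^4 + 46*a^3 + 93*a^2 + 36*a + 4)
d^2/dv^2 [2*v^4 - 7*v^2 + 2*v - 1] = 24*v^2 - 14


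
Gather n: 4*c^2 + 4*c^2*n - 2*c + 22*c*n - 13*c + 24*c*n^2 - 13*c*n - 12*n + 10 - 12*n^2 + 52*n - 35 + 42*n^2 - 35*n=4*c^2 - 15*c + n^2*(24*c + 30) + n*(4*c^2 + 9*c + 5) - 25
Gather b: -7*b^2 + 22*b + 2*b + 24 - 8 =-7*b^2 + 24*b + 16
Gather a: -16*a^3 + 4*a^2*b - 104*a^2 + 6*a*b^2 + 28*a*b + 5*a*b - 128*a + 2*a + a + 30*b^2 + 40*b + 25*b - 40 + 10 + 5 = -16*a^3 + a^2*(4*b - 104) + a*(6*b^2 + 33*b - 125) + 30*b^2 + 65*b - 25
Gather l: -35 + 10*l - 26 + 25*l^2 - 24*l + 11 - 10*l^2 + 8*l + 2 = 15*l^2 - 6*l - 48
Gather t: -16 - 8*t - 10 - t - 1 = -9*t - 27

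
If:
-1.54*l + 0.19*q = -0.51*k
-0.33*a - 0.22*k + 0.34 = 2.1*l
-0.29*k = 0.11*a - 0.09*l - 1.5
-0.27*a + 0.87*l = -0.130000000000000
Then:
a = -0.52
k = 5.27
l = -0.31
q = -16.66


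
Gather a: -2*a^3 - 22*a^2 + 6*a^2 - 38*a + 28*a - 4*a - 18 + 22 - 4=-2*a^3 - 16*a^2 - 14*a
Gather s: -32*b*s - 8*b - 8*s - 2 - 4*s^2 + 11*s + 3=-8*b - 4*s^2 + s*(3 - 32*b) + 1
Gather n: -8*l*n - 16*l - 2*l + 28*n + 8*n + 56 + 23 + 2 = -18*l + n*(36 - 8*l) + 81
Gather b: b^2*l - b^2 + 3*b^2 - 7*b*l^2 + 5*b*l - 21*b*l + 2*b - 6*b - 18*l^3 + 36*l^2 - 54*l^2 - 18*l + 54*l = b^2*(l + 2) + b*(-7*l^2 - 16*l - 4) - 18*l^3 - 18*l^2 + 36*l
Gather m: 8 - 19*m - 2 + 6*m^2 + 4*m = 6*m^2 - 15*m + 6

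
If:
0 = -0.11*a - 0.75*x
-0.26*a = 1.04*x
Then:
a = 0.00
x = 0.00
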